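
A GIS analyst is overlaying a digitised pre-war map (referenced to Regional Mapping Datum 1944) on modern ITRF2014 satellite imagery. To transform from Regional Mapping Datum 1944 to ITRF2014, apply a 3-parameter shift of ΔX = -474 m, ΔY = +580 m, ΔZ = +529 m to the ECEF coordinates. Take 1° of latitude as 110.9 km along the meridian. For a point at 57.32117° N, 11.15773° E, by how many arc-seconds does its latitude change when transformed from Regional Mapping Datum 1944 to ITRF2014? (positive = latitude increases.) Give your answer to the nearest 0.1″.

sin φ = 0.841710, cos φ = 0.539929, sin λ = 0.193511, cos λ = 0.981098.
North component: ΔN = −sin φ cos λ·ΔX − sin φ sin λ·ΔY + cos φ·ΔZ = −(0.841710)(0.981098)(-474) − (0.841710)(0.193511)(580) + (0.539929)(529) = 582.58 m.
1° of latitude spans 110900 m, so Δφ = 582.58 / 110900 × 3600 = 18.912″.

Δφ = 18.9″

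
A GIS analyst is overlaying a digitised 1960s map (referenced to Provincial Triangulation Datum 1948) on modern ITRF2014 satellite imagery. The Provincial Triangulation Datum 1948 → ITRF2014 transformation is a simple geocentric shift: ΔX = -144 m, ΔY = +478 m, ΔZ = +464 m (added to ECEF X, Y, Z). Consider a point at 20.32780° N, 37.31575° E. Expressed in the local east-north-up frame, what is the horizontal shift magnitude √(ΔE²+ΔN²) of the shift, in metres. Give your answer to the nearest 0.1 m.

598.8 m

At φ = 20.32780°, λ = 37.31575°: sin φ = 0.347391, cos φ = 0.937720, sin λ = 0.606207, cos λ = 0.795307.
ΔE = −sin λ·ΔX + cos λ·ΔY = −(0.606207)·(-144) + (0.795307)·(478) = 467.45 m.
ΔN = −sin φ cos λ·ΔX − sin φ sin λ·ΔY + cos φ·ΔZ = −(0.347391)(0.795307)(-144) − (0.347391)(0.606207)(478) + (0.937720)(464) = 374.22 m.
Horizontal magnitude = √(ΔE² + ΔN²) = √(467.45² + 374.22²) = 598.79 m.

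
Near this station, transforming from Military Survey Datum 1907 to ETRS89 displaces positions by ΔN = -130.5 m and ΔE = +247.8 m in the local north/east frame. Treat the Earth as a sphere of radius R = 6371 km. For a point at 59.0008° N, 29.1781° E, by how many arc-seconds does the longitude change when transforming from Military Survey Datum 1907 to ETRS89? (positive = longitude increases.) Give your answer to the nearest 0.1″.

Δλ = 15.6″

At latitude 59.0008°, cos φ = 0.515026.
One radian of longitude at latitude φ spans R cos φ, so Δλ = ΔE / (R cos φ) = 247.8 / (6371000 × 0.515026) = 7.5520e-05 rad = 15.577″.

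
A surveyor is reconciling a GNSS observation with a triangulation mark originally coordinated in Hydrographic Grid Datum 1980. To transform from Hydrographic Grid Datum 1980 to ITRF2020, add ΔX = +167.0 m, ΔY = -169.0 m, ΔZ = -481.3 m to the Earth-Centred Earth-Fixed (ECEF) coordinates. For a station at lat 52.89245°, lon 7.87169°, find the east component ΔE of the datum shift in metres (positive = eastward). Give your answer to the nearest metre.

At φ = 52.89245°, λ = 7.87169°: sin φ = 0.797504, cos φ = 0.603313, sin λ = 0.136955, cos λ = 0.990577.
ΔE = −sin λ·ΔX + cos λ·ΔY = −(0.136955)·(167.0) + (0.990577)·(-169.0) = -190.28 m.

ΔE = -190 m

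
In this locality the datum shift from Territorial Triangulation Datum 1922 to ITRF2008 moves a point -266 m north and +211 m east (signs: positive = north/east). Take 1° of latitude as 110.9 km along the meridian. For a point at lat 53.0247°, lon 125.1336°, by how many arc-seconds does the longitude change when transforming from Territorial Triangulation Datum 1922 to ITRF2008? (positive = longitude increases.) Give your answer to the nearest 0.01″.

At latitude 53.0247°, cos φ = 0.601471.
1° of longitude at this latitude = 110.9 × cos φ = 66.70 km, so Δλ = 211.0 / 66703.1 = 0.0031633° = 11.388″.

Δλ = 11.39″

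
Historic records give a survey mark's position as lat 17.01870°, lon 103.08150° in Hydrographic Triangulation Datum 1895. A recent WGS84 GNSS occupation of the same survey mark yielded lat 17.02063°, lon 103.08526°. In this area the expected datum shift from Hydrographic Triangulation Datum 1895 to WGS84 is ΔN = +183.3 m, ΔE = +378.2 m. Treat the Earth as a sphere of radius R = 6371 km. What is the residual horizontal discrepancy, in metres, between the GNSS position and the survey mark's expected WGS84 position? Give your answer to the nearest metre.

Observed coordinate differences: Δφ = +0.00193°, Δλ = +0.00376°.
Converting to metres (1° lat = 111195 m, cos φ = 0.956209): observed ΔN = 214.6 m, observed ΔE = 399.8 m.
Subtracting the expected shift leaves a residual of 214.6 − (183.3) = 31.3 m north and 399.8 − (378.2) = 21.6 m east.
Residual distance = √(31.3² + 21.6²) = 38.0 m.

38 m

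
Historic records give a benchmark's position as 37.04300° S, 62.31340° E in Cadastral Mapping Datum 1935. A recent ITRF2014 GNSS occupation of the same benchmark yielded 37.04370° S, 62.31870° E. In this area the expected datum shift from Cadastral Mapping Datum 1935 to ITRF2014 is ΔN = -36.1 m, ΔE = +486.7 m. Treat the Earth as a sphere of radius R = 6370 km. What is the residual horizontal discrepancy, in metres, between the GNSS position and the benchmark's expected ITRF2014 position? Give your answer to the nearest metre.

45 m

Observed coordinate differences: Δφ = -0.00070°, Δλ = +0.00530°.
Converting to metres (1° lat = 111177 m, cos φ = 0.798184): observed ΔN = -77.8 m, observed ΔE = 470.3 m.
Subtracting the expected shift leaves a residual of -77.8 − (-36.1) = -41.7 m north and 470.3 − (486.7) = -16.4 m east.
Residual distance = √((-41.7)² + (-16.4)²) = 44.8 m.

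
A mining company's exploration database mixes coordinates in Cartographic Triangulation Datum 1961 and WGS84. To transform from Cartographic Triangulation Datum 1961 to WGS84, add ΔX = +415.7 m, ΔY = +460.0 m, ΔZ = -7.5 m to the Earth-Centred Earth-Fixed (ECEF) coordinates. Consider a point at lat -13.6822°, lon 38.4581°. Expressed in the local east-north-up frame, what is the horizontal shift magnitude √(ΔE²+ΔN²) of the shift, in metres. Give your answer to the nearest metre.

171 m

The local east axis at (φ, λ) is (−sin λ, cos λ, 0), so ΔE = −sin(38.4581°)·415.7 + cos(38.4581°)·460.0 = 101.67 m.
The local north axis is (−sin φ cos λ, −sin φ sin λ, cos φ), giving ΔN = 76.997 + 67.671 − 7.287 = 137.38 m.
Horizontal magnitude = √(ΔE² + ΔN²) = √(101.67² + 137.38²) = 170.91 m.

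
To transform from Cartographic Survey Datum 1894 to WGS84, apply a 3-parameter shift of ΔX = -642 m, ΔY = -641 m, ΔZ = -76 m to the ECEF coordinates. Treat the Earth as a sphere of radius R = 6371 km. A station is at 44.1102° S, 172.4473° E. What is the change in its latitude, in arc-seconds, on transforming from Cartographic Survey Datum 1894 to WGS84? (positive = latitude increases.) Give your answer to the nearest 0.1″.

Δφ = 10.7″

sin φ = -0.696041, cos φ = 0.718002, sin λ = 0.131438, cos λ = -0.991324.
North component: ΔN = −sin φ cos λ·ΔX − sin φ sin λ·ΔY + cos φ·ΔZ = −(-0.696041)(-0.991324)(-642) − (-0.696041)(0.131438)(-641) + (0.718002)(-76) = 329.77 m.
1° of latitude spans πR/180 = 111195 m, so Δφ = 329.77 / 111195 × 3600 = 10.677″.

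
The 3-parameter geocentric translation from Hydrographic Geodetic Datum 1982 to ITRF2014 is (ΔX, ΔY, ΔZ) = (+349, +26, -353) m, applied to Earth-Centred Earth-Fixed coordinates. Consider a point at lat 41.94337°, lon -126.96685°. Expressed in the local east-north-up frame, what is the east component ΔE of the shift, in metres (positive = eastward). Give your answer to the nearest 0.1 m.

ΔE = 263.2 m

At φ = 41.94337°, λ = -126.96685°: sin φ = 0.668396, cos φ = 0.743806, sin λ = -0.798984, cos λ = -0.601353.
ΔE = −sin λ·ΔX + cos λ·ΔY = −(-0.798984)·(349) + (-0.601353)·(26) = 263.21 m.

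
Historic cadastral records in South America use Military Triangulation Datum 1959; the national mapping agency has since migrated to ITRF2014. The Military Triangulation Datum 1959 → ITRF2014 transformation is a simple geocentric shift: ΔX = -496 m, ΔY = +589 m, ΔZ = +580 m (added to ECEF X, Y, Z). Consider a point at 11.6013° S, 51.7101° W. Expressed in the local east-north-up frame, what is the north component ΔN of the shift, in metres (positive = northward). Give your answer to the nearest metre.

ΔN = 413 m

At φ = -11.6013°, λ = -51.7101°: sin φ = -0.201100, cos φ = 0.979571, sin λ = -0.784886, cos λ = 0.619641.
ΔN = −sin φ cos λ·ΔX − sin φ sin λ·ΔY + cos φ·ΔZ = −(-0.201100)(0.619641)(-496) − (-0.201100)(-0.784886)(589) + (0.979571)(580) = 413.38 m.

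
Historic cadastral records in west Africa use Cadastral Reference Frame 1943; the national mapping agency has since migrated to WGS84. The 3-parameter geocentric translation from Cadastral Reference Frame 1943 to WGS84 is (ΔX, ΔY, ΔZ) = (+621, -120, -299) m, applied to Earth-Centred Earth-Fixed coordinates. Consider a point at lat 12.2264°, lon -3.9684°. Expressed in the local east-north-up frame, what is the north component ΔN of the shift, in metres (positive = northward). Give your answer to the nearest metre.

At φ = 12.2264°, λ = -3.9684°: sin φ = 0.211775, cos φ = 0.977318, sin λ = -0.069206, cos λ = 0.997602.
ΔN = −sin φ cos λ·ΔX − sin φ sin λ·ΔY + cos φ·ΔZ = −(0.211775)(0.997602)(621) − (0.211775)(-0.069206)(-120) + (0.977318)(-299) = -425.17 m.

ΔN = -425 m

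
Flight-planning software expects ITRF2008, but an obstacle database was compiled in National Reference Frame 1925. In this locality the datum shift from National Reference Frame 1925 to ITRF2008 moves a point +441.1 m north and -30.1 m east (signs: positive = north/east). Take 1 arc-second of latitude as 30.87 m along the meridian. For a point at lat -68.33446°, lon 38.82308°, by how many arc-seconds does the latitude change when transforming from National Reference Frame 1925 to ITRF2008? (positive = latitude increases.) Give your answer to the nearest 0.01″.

Δφ = 14.29″

1″ of latitude = 30.87 m, so Δφ = 441.1 / 30.87 = 14.289″.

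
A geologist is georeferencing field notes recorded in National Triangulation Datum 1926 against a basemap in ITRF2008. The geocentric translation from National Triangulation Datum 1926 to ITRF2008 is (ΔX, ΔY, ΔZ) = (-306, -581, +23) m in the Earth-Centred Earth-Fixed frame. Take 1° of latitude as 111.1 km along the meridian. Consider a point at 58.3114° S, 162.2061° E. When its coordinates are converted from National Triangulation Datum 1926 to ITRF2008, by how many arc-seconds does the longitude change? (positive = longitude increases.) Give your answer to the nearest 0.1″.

sin φ = -0.850916, cos φ = 0.525302, sin λ = 0.305594, cos λ = -0.952162.
East component: ΔE = −sin λ·ΔX + cos λ·ΔY = −(0.305594)(-306) + (-0.952162)(-581) = 646.72 m.
1° of latitude spans 111100 m; at latitude φ, 1° of longitude spans that × cos φ = 58361.1 m, so Δλ = 646.72 / 58361.1 × 3600 = 39.893″.

Δλ = 39.9″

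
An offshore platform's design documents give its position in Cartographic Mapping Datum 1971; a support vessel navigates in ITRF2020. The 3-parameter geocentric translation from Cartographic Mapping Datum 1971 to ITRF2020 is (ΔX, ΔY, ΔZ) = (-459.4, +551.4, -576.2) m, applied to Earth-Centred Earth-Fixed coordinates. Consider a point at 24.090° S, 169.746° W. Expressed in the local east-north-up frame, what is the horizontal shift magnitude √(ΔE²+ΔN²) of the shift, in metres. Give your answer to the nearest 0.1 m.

At φ = -24.090°, λ = -169.746°: sin φ = -0.408171, cos φ = 0.912905, sin λ = -0.178012, cos λ = -0.984028.
ΔE = −sin λ·ΔX + cos λ·ΔY = −(-0.178012)·(-459.4) + (-0.984028)·(551.4) = -624.37 m.
ΔN = −sin φ cos λ·ΔX − sin φ sin λ·ΔY + cos φ·ΔZ = −(-0.408171)(-0.984028)(-459.4) − (-0.408171)(-0.178012)(551.4) + (0.912905)(-576.2) = -381.56 m.
Horizontal magnitude = √(ΔE² + ΔN²) = √((-624.37)² + (-381.56)²) = 731.73 m.

731.7 m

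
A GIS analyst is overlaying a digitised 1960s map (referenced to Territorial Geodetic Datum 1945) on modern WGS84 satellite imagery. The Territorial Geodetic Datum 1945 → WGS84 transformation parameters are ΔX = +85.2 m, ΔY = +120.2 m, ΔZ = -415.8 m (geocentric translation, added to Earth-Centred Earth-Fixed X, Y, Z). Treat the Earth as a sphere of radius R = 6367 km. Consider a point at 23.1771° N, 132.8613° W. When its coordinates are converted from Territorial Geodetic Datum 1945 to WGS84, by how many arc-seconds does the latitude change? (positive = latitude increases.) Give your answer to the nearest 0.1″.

sin φ = 0.393575, cos φ = 0.919293, sin λ = -0.733003, cos λ = -0.680226.
North component: ΔN = −sin φ cos λ·ΔX − sin φ sin λ·ΔY + cos φ·ΔZ = −(0.393575)(-0.680226)(85.2) − (0.393575)(-0.733003)(120.2) + (0.919293)(-415.8) = -324.76 m.
1° of latitude spans πR/180 = 111125 m, so Δφ = -324.76 / 111125 × 3600 = -10.521″.

Δφ = -10.5″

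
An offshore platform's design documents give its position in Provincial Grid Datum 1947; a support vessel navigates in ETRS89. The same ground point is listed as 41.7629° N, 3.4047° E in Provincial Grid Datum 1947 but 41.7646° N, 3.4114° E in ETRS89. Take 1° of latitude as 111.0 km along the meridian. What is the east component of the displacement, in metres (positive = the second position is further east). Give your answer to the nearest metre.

Δφ = 41.7646° − 41.7629° = +0.0017°; Δλ = 3.4114° − 3.4047° = +0.0067°.
ΔN = Δφ × 111000 = 188.7 m; ΔE = Δλ × 111000 × cos(41.7629°) = +0.0067 × 111000 × 0.745907 = 554.7 m.

ΔE = 555 m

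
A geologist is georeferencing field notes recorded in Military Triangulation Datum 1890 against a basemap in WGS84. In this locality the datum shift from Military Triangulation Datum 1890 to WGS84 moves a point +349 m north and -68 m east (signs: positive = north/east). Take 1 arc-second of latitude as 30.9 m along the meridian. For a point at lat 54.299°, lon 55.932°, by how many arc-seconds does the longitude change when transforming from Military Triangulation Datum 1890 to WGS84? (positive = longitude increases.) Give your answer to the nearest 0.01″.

Δλ = -3.77″

At latitude 54.299°, cos φ = 0.583555.
1″ of longitude at this latitude = 30.90 × cos φ = 18.0319 m, so Δλ = -68.0 / 18.0319 = -3.771″.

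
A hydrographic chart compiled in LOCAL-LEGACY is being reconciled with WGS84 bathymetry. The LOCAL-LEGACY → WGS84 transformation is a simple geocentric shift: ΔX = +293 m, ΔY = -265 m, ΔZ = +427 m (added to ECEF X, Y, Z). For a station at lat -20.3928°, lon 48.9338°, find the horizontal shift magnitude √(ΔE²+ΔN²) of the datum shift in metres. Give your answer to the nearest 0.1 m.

560.5 m

The local east axis at (φ, λ) is (−sin λ, cos λ, 0), so ΔE = −sin(48.9338°)·293 + cos(48.9338°)·(-265) = -394.99 m.
The local north axis is (−sin φ cos λ, −sin φ sin λ, cos φ), giving ΔN = 67.071 − 69.620 + 400.238 = 397.69 m.
Horizontal magnitude = √(ΔE² + ΔN²) = √((-394.99)² + 397.69²) = 560.51 m.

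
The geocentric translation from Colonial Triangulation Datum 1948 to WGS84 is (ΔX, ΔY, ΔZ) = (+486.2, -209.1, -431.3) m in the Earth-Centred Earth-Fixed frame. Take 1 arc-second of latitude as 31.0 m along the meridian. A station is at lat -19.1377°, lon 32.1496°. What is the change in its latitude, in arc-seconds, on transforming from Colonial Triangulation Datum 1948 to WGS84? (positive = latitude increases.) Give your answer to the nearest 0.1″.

Δφ = -10.0″

sin φ = -0.327840, cos φ = 0.944733, sin λ = 0.532132, cos λ = 0.846662.
North component: ΔN = −sin φ cos λ·ΔX − sin φ sin λ·ΔY + cos φ·ΔZ = −(-0.327840)(0.846662)(486.2) − (-0.327840)(0.532132)(-209.1) + (0.944733)(-431.3) = -308.99 m.
1° of latitude spans 3600 × 31.00 = 111600 m, so Δφ = -308.99 / 111600 × 3600 = -9.967″.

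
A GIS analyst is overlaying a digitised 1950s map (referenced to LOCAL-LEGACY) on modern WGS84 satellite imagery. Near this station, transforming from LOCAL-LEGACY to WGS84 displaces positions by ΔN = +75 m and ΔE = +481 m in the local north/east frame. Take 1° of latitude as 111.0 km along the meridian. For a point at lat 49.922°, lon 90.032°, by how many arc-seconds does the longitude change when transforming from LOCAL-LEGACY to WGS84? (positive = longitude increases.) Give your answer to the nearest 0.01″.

Δλ = 24.23″

At latitude 49.922°, cos φ = 0.643830.
1° of longitude at this latitude = 111.0 × cos φ = 71.47 km, so Δλ = 481.0 / 71465.1 = 0.0067306° = 24.230″.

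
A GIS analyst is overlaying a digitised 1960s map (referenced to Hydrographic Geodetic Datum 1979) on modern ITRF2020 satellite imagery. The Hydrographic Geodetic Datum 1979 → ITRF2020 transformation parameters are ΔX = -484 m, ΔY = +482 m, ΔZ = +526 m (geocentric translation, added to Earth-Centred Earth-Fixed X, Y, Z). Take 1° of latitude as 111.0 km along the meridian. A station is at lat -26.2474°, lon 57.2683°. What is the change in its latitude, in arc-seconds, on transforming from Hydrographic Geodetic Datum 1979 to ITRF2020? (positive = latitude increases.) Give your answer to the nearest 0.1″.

Δφ = 17.4″

sin φ = -0.442248, cos φ = 0.896893, sin λ = 0.841212, cos λ = 0.540706.
North component: ΔN = −sin φ cos λ·ΔX − sin φ sin λ·ΔY + cos φ·ΔZ = −(-0.442248)(0.540706)(-484) − (-0.442248)(0.841212)(482) + (0.896893)(526) = 535.34 m.
1° of latitude spans 111000 m, so Δφ = 535.34 / 111000 × 3600 = 17.363″.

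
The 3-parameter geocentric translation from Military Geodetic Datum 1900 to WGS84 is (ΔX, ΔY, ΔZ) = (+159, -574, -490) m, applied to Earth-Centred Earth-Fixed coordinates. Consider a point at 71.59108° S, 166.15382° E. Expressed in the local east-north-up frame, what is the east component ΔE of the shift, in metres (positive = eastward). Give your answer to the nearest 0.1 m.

ΔE = 519.3 m

At φ = -71.59108°, λ = 166.15382°: sin φ = -0.948827, cos φ = 0.315797, sin λ = 0.239316, cos λ = -0.970942.
ΔE = −sin λ·ΔX + cos λ·ΔY = −(0.239316)·(159) + (-0.970942)·(-574) = 519.27 m.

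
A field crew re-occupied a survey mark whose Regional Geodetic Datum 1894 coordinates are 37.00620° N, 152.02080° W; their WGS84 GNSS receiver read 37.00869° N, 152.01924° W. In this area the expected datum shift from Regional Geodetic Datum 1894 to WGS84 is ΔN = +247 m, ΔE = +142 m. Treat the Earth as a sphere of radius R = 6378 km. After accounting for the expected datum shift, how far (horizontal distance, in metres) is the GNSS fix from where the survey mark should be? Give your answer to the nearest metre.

30 m

Observed coordinate differences: Δφ = +0.00249°, Δλ = +0.00156°.
Converting to metres (1° lat = 111317 m, cos φ = 0.798570): observed ΔN = 277.2 m, observed ΔE = 138.7 m.
Subtracting the expected shift leaves a residual of 277.2 − (247) = 30.2 m north and 138.7 − (142) = -3.3 m east.
Residual distance = √(30.2² + (-3.3)²) = 30.4 m.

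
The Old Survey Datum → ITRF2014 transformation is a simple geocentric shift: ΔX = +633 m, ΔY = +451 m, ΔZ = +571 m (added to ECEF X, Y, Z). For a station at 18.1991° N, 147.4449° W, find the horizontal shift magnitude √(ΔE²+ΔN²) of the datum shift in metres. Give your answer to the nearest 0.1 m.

785.9 m

At φ = 18.1991°, λ = -147.4449°: sin φ = 0.312320, cos φ = 0.949977, sin λ = -0.538110, cos λ = -0.842874.
ΔE = −sin λ·ΔX + cos λ·ΔY = −(-0.538110)·(633) + (-0.842874)·(451) = -39.51 m.
ΔN = −sin φ cos λ·ΔX − sin φ sin λ·ΔY + cos φ·ΔZ = −(0.312320)(-0.842874)(633) − (0.312320)(-0.538110)(451) + (0.949977)(571) = 784.87 m.
Horizontal magnitude = √(ΔE² + ΔN²) = √((-39.51)² + 784.87²) = 785.86 m.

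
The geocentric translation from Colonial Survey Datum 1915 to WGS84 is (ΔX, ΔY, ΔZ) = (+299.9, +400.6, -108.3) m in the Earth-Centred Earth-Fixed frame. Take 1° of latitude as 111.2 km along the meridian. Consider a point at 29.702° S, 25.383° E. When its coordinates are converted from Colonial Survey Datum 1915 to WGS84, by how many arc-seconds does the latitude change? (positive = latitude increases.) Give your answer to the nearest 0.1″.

sin φ = -0.495489, cos φ = 0.868614, sin λ = 0.428667, cos λ = 0.903463.
North component: ΔN = −sin φ cos λ·ΔX − sin φ sin λ·ΔY + cos φ·ΔZ = −(-0.495489)(0.903463)(299.9) − (-0.495489)(0.428667)(400.6) + (0.868614)(-108.3) = 125.27 m.
1° of latitude spans 111200 m, so Δφ = 125.27 / 111200 × 3600 = 4.055″.

Δφ = 4.1″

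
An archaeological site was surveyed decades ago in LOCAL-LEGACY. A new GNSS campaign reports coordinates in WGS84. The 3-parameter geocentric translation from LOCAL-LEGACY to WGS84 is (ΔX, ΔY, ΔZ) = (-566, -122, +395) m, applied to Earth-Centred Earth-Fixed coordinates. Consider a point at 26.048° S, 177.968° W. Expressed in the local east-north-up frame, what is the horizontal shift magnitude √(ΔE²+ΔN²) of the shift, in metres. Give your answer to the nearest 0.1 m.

613.7 m

At φ = -26.048°, λ = -177.968°: sin φ = -0.439124, cos φ = 0.898426, sin λ = -0.035458, cos λ = -0.999371.
ΔE = −sin λ·ΔX + cos λ·ΔY = −(-0.035458)·(-566) + (-0.999371)·(-122) = 101.85 m.
ΔN = −sin φ cos λ·ΔX − sin φ sin λ·ΔY + cos φ·ΔZ = −(-0.439124)(-0.999371)(-566) − (-0.439124)(-0.035458)(-122) + (0.898426)(395) = 605.17 m.
Horizontal magnitude = √(ΔE² + ΔN²) = √(101.85² + 605.17²) = 613.68 m.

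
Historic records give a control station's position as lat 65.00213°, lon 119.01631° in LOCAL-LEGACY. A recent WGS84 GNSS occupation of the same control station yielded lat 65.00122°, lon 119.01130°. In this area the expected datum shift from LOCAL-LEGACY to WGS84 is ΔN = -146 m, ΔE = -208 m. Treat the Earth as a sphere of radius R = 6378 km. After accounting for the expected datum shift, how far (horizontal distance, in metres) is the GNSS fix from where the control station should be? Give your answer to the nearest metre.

Observed coordinate differences: Δφ = -0.00091°, Δλ = -0.00501°.
Converting to metres (1° lat = 111317 m, cos φ = 0.422585): observed ΔN = -101.3 m, observed ΔE = -235.7 m.
Subtracting the expected shift leaves a residual of -101.3 − (-146) = 44.7 m north and -235.7 − (-208) = -27.7 m east.
Residual distance = √(44.7² + (-27.7)²) = 52.6 m.

53 m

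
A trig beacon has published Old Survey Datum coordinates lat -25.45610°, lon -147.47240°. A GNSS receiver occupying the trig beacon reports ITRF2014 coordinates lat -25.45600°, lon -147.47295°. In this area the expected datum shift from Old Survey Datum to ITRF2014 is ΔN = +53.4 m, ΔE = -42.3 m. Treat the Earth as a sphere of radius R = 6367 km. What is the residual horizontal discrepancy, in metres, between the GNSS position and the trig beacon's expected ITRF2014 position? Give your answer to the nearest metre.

Observed coordinate differences: Δφ = +0.00010°, Δλ = -0.00055°.
Converting to metres (1° lat = 111125 m, cos φ = 0.902915): observed ΔN = 11.1 m, observed ΔE = -55.2 m.
Subtracting the expected shift leaves a residual of 11.1 − (53.4) = -42.3 m north and -55.2 − (-42.3) = -12.9 m east.
Residual distance = √((-42.3)² + (-12.9)²) = 44.2 m.

44 m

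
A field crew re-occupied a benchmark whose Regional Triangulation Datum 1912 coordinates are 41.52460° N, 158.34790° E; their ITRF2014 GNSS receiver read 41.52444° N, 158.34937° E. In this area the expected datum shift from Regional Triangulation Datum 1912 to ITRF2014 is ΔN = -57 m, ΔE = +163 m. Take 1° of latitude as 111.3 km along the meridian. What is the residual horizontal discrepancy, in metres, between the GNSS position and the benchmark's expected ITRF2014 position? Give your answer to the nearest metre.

Observed coordinate differences: Δφ = -0.00016°, Δλ = +0.00147°.
Converting to metres (1° lat = 111300 m, cos φ = 0.748671): observed ΔN = -17.8 m, observed ΔE = 122.5 m.
Subtracting the expected shift leaves a residual of -17.8 − (-57) = 39.2 m north and 122.5 − (163) = -40.5 m east.
Residual distance = √(39.2² + (-40.5)²) = 56.4 m.

56 m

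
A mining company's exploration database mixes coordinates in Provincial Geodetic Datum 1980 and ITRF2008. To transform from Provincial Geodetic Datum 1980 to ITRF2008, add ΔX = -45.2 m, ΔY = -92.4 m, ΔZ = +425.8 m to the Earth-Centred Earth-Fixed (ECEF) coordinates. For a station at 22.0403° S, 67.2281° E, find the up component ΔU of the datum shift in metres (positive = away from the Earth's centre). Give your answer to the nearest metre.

At φ = -22.0403°, λ = 67.2281°: sin φ = -0.375259, cos φ = 0.926920, sin λ = 0.922053, cos λ = 0.387063.
ΔU = cos φ cos λ·ΔX + cos φ sin λ·ΔY + sin φ·ΔZ = (0.926920)(0.387063)(-45.2) + (0.926920)(0.922053)(-92.4) + (-0.375259)(425.8) = -254.97 m.

ΔU = -255 m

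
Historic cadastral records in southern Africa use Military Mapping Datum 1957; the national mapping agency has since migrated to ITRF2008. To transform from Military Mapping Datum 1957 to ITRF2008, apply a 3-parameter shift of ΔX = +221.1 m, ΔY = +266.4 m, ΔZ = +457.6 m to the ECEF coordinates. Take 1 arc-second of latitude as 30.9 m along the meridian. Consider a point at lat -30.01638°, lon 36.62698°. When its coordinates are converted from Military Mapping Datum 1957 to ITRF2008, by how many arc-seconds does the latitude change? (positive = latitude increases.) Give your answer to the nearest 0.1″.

sin φ = -0.500248, cos φ = 0.865882, sin λ = 0.596603, cos λ = 0.802537.
North component: ΔN = −sin φ cos λ·ΔX − sin φ sin λ·ΔY + cos φ·ΔZ = −(-0.500248)(0.802537)(221.1) − (-0.500248)(0.596603)(266.4) + (0.865882)(457.6) = 564.50 m.
1° of latitude spans 3600 × 30.90 = 111240 m, so Δφ = 564.50 / 111240 × 3600 = 18.269″.

Δφ = 18.3″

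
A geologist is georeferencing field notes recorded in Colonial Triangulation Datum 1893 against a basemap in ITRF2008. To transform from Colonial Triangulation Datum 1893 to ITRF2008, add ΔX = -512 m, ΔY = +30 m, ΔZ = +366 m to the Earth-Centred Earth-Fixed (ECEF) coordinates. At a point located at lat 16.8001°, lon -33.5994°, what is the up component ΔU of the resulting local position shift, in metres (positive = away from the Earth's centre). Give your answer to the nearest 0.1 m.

ΔU = -318.4 m

At φ = 16.8001°, λ = -33.5994°: sin φ = 0.289033, cos φ = 0.957319, sin λ = -0.553383, cos λ = 0.832927.
ΔU = cos φ cos λ·ΔX + cos φ sin λ·ΔY + sin φ·ΔZ = (0.957319)(0.832927)(-512) + (0.957319)(-0.553383)(30) + (0.289033)(366) = -318.36 m.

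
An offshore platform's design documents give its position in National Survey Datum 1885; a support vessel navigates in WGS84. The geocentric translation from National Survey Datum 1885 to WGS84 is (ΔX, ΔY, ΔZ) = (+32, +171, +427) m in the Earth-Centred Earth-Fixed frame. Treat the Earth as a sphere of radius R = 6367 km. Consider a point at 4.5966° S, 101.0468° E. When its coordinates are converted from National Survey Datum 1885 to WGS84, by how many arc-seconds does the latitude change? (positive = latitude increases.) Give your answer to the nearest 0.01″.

sin φ = -0.080140, cos φ = 0.996784, sin λ = 0.981471, cos λ = -0.191611.
North component: ΔN = −sin φ cos λ·ΔX − sin φ sin λ·ΔY + cos φ·ΔZ = −(-0.080140)(-0.191611)(32) − (-0.080140)(0.981471)(171) + (0.996784)(427) = 438.59 m.
1° of latitude spans πR/180 = 111125 m, so Δφ = 438.59 / 111125 × 3600 = 14.208″.

Δφ = 14.21″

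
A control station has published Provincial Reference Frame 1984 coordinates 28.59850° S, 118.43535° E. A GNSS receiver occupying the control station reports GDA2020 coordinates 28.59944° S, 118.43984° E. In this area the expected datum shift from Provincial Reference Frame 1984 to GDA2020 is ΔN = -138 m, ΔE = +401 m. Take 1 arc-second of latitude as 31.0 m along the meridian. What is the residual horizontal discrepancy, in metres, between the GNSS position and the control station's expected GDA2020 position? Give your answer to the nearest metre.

Observed coordinate differences: Δφ = -0.00094°, Δλ = +0.00449°.
Converting to metres (1° lat = 111600 m, cos φ = 0.877996): observed ΔN = -104.9 m, observed ΔE = 439.9 m.
Subtracting the expected shift leaves a residual of -104.9 − (-138) = 33.1 m north and 439.9 − (401) = 38.9 m east.
Residual distance = √(33.1² + 38.9²) = 51.1 m.

51 m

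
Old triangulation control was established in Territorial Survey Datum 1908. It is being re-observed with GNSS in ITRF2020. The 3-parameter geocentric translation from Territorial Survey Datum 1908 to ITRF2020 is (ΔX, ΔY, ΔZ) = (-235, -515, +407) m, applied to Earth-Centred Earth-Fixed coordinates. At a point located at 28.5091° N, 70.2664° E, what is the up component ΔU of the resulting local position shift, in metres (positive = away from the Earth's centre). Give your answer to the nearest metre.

ΔU = -301 m

The local up (radial) axis is (cos φ cos λ, cos φ sin λ, sin φ), giving ΔU = -69.726 − 425.975 + 194.260 = -301.44 m.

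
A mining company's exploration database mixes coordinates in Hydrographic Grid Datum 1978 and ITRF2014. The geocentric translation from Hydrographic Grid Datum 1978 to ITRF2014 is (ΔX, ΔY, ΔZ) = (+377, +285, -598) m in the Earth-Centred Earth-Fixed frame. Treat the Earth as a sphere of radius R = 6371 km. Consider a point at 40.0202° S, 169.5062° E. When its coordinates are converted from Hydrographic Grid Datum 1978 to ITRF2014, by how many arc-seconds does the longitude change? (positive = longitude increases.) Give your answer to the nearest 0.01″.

Δλ = -14.75″

sin φ = -0.643058, cos φ = 0.765818, sin λ = 0.182129, cos λ = -0.983275.
East component: ΔE = −sin λ·ΔX + cos λ·ΔY = −(0.182129)(377) + (-0.983275)(285) = -348.90 m.
1° of latitude spans πR/180 = 111195 m; at latitude φ, 1° of longitude spans that × cos φ = 85155.1 m, so Δλ = -348.90 / 85155.1 × 3600 = -14.750″.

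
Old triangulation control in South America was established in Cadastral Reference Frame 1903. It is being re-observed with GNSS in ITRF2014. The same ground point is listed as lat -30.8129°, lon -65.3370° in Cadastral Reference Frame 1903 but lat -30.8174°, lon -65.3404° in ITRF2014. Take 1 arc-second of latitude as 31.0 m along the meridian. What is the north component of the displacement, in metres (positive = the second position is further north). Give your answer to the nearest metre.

Δφ = -30.8174° − -30.8129° = -0.0045°; Δλ = -65.3404° − -65.3370° = -0.0034°.
1° of latitude = 3600 × 31.00 = 111600 m.
ΔN = Δφ × 111600 = -502.2 m; ΔE = Δλ × 111600 × cos(-30.8129°) = -0.0034 × 111600 × 0.858845 = -325.9 m.

ΔN = -502 m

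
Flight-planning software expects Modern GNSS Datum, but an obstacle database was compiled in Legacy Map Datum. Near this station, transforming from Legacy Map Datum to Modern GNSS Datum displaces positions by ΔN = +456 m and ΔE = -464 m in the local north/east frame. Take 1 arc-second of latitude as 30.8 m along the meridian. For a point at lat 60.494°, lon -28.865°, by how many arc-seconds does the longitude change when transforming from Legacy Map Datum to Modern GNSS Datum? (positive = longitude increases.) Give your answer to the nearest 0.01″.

At latitude 60.494°, cos φ = 0.492515.
1″ of longitude at this latitude = 30.80 × cos φ = 15.1695 m, so Δλ = -464.0 / 15.1695 = -30.588″.

Δλ = -30.59″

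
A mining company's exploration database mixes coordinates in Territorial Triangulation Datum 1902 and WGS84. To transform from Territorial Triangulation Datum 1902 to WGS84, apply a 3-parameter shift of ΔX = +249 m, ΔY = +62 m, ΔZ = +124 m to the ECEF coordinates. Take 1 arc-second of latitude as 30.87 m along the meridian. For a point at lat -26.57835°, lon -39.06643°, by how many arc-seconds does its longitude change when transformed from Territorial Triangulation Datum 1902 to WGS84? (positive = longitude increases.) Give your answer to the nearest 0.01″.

Δλ = 7.43″

sin φ = -0.447421, cos φ = 0.894323, sin λ = -0.630221, cos λ = 0.776416.
East component: ΔE = −sin λ·ΔX + cos λ·ΔY = −(-0.630221)(249) + (0.776416)(62) = 205.06 m.
1° of latitude spans 3600 × 30.87 = 111132 m; at latitude φ, 1° of longitude spans that × cos φ = 99387.9 m, so Δλ = 205.06 / 99387.9 × 3600 = 7.428″.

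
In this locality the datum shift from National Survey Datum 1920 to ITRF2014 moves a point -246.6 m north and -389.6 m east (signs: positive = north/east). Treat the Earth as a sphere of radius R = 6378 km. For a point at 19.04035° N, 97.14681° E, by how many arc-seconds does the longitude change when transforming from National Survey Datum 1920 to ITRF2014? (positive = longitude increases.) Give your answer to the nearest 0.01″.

At latitude 19.04035°, cos φ = 0.945289.
One radian of longitude at latitude φ spans R cos φ, so Δλ = ΔE / (R cos φ) = -389.6 / (6378000 × 0.945289) = -6.4620e-05 rad = -13.329″.

Δλ = -13.33″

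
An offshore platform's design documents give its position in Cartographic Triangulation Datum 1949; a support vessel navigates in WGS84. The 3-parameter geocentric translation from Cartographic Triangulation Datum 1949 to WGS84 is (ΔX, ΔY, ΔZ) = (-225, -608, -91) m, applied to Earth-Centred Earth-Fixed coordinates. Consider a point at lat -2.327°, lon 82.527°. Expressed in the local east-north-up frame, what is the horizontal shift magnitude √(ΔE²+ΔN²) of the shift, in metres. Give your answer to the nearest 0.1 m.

At φ = -2.327°, λ = 82.527°: sin φ = -0.040603, cos φ = 0.999175, sin λ = 0.991506, cos λ = 0.130059.
ΔE = −sin λ·ΔX + cos λ·ΔY = −(0.991506)·(-225) + (0.130059)·(-608) = 144.01 m.
ΔN = −sin φ cos λ·ΔX − sin φ sin λ·ΔY + cos φ·ΔZ = −(-0.040603)(0.130059)(-225) − (-0.040603)(0.991506)(-608) + (0.999175)(-91) = -116.59 m.
Horizontal magnitude = √(ΔE² + ΔN²) = √(144.01² + (-116.59)²) = 185.29 m.

185.3 m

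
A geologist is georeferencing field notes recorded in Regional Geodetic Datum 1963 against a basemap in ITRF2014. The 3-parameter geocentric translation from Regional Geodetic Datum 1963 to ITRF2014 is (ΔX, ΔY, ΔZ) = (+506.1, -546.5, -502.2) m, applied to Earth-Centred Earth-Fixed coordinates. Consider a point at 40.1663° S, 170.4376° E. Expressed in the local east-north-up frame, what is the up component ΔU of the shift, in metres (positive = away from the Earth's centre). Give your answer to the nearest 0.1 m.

ΔU = -126.8 m

At φ = -40.1663°, λ = 170.4376°: sin φ = -0.645008, cos φ = 0.764176, sin λ = 0.166122, cos λ = -0.986105.
ΔU = cos φ cos λ·ΔX + cos φ sin λ·ΔY + sin φ·ΔZ = (0.764176)(-0.986105)(506.1) + (0.764176)(0.166122)(-546.5) + (-0.645008)(-502.2) = -126.83 m.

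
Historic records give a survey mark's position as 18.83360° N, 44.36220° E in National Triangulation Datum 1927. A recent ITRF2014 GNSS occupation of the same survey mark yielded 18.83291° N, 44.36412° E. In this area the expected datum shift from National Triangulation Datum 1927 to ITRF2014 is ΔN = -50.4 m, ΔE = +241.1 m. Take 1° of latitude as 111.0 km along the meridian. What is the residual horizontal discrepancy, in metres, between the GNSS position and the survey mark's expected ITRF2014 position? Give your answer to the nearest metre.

47 m

Observed coordinate differences: Δφ = -0.00069°, Δλ = +0.00192°.
Converting to metres (1° lat = 111000 m, cos φ = 0.946460): observed ΔN = -76.6 m, observed ΔE = 201.7 m.
Subtracting the expected shift leaves a residual of -76.6 − (-50.4) = -26.2 m north and 201.7 − (241.1) = -39.4 m east.
Residual distance = √((-26.2)² + (-39.4)²) = 47.3 m.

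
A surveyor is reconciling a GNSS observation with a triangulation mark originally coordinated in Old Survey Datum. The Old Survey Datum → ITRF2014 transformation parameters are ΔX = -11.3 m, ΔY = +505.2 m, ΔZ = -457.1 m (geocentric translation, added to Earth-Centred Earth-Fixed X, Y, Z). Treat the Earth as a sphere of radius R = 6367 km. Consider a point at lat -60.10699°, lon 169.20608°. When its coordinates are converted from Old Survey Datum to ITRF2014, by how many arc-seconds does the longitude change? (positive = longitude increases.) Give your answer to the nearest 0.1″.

Δλ = -32.1″

sin φ = -0.866958, cos φ = 0.498382, sin λ = 0.187277, cos λ = -0.982307.
East component: ΔE = −sin λ·ΔX + cos λ·ΔY = −(0.187277)(-11.3) + (-0.982307)(505.2) = -494.15 m.
1° of latitude spans πR/180 = 111125 m; at latitude φ, 1° of longitude spans that × cos φ = 55382.8 m, so Δλ = -494.15 / 55382.8 × 3600 = -32.121″.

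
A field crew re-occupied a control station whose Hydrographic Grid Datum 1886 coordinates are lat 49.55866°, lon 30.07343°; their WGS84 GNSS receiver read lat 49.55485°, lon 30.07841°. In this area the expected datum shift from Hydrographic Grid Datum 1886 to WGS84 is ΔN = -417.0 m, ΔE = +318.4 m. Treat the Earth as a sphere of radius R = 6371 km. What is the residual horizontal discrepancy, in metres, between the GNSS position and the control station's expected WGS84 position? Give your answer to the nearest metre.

41 m

Observed coordinate differences: Δφ = -0.00381°, Δλ = +0.00498°.
Converting to metres (1° lat = 111195 m, cos φ = 0.648669): observed ΔN = -423.7 m, observed ΔE = 359.2 m.
Subtracting the expected shift leaves a residual of -423.7 − (-417.0) = -6.7 m north and 359.2 − (318.4) = 40.8 m east.
Residual distance = √((-6.7)² + 40.8²) = 41.3 m.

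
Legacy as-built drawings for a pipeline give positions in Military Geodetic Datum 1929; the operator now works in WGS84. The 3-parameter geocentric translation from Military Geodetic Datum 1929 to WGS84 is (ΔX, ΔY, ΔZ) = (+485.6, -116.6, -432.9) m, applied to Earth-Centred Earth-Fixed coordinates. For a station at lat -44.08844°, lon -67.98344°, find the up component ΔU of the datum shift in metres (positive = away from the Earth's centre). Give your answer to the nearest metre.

ΔU = 510 m

The local up (radial) axis is (cos φ cos λ, cos φ sin λ, sin φ), giving ΔU = 130.753 + 77.642 + 301.198 = 509.59 m.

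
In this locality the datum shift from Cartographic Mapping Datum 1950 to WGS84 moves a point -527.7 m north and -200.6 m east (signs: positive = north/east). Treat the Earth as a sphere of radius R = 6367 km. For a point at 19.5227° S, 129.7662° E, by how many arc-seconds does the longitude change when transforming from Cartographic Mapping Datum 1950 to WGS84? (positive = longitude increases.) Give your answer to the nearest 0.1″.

Δλ = -6.9″

At latitude -19.5227°, cos φ = 0.942509.
One radian of longitude at latitude φ spans R cos φ, so Δλ = ΔE / (R cos φ) = -200.6 / (6367000 × 0.942509) = -3.3428e-05 rad = -6.895″.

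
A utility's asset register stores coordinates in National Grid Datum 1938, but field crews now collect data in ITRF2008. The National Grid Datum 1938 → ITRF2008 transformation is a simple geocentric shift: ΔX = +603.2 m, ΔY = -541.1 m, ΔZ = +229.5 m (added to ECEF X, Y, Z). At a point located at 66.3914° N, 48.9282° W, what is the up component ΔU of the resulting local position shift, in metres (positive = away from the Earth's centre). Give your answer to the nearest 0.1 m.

At φ = 66.3914°, λ = -48.9282°: sin φ = 0.916303, cos φ = 0.400487, sin λ = -0.753887, cos λ = 0.657004.
ΔU = cos φ cos λ·ΔX + cos φ sin λ·ΔY + sin φ·ΔZ = (0.400487)(0.657004)(603.2) + (0.400487)(-0.753887)(-541.1) + (0.916303)(229.5) = 532.38 m.

ΔU = 532.4 m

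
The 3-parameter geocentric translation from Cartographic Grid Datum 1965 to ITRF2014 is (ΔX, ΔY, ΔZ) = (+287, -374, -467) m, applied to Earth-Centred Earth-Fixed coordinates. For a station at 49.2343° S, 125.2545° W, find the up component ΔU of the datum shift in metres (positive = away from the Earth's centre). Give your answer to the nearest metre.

The local up (radial) axis is (cos φ cos λ, cos φ sin λ, sin φ), giving ΔU = -108.170 + 199.421 + 353.699 = 444.95 m.

ΔU = 445 m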